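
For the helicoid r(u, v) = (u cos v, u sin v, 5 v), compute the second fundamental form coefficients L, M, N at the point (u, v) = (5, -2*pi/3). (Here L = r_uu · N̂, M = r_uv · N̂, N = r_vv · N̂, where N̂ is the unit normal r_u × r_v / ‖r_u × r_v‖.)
L = 0;  M = -sqrt(2)/2;  N = 0

Compute the unit normal N̂(u, v) = (5*sin(v)/sqrt(u^2 + 25), -5*cos(v)/sqrt(u^2 + 25), u/sqrt(u^2 + 25)), and the second partials r_uu, r_uv, r_vv. Take dot products:
  L(u, v) = r_uu · N̂ = 0,
  M(u, v) = r_uv · N̂ = -5/sqrt(u^2 + 25),
  N(u, v) = r_vv · N̂ = 0.
Evaluating at (u, v) = (5, -2*pi/3):
  L = 0, M = -sqrt(2)/2, N = 0.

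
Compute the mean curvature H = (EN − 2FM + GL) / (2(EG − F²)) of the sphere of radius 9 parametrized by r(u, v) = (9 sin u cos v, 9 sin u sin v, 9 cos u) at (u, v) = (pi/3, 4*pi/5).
H = -1/9

With E = 81, F = 0, G = 81*sin(u)^2, L = -9*sin(u)/Abs(sin(u)), M = 0, N = -9*sin(u)^3/Abs(sin(u)), assemble
  H = (EN − 2FM + GL) / (2(EG − F²)) = -sin(u)/(9*Abs(sin(u))).
At (u, v) = (pi/3, 4*pi/5): H = -1/9.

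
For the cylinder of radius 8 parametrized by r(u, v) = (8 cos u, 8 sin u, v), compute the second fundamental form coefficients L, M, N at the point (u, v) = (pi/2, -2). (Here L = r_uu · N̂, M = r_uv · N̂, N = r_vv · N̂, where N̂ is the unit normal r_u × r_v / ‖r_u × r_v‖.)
L = -8;  M = 0;  N = 0

Compute the unit normal N̂(u, v) = (cos(u), sin(u), 0), and the second partials r_uu, r_uv, r_vv. Take dot products:
  L(u, v) = r_uu · N̂ = -8,
  M(u, v) = r_uv · N̂ = 0,
  N(u, v) = r_vv · N̂ = 0.
Evaluating at (u, v) = (pi/2, -2):
  L = -8, M = 0, N = 0.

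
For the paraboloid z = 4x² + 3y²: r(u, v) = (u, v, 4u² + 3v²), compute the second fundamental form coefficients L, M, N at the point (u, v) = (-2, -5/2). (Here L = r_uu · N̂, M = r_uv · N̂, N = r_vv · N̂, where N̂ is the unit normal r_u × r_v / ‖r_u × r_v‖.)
L = 4*sqrt(482)/241;  M = 0;  N = 3*sqrt(482)/241

Compute the unit normal N̂(u, v) = (-8*u/sqrt(64*u^2 + 36*v^2 + 1), -6*v/sqrt(64*u^2 + 36*v^2 + 1), 1/sqrt(64*u^2 + 36*v^2 + 1)), and the second partials r_uu, r_uv, r_vv. Take dot products:
  L(u, v) = r_uu · N̂ = 8/sqrt(64*u^2 + 36*v^2 + 1),
  M(u, v) = r_uv · N̂ = 0,
  N(u, v) = r_vv · N̂ = 6/sqrt(64*u^2 + 36*v^2 + 1).
Evaluating at (u, v) = (-2, -5/2):
  L = 4*sqrt(482)/241, M = 0, N = 3*sqrt(482)/241.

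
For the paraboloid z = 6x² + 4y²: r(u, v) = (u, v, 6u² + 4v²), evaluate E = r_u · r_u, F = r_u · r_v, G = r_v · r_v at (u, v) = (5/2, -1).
E = 901;  F = -240;  G = 65

Partials: r_u = (1, 0, 12*u), r_v = (0, 1, 8*v). As functions of (u, v):
  E = r_u · r_u = 144*u^2 + 1,
  F = r_u · r_v = 96*u*v,
  G = r_v · r_v = 64*v^2 + 1.
Evaluating at (u, v) = (5/2, -1): E = 901, F = -240, G = 65.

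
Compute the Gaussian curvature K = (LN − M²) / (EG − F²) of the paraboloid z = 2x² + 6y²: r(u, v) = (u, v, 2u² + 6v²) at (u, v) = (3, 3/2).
K = 48/219961

Coefficients of the first fundamental form: E = 16*u^2 + 1, F = 48*u*v, G = 144*v^2 + 1.
Coefficients of the second fundamental form: L = 4/sqrt(16*u^2 + 144*v^2 + 1), M = 0, N = 12/sqrt(16*u^2 + 144*v^2 + 1).
Assemble K = (LN − M²)/(EG − F²) = 48/(256*u^4 + 4608*u^2*v^2 + 32*u^2 + 20736*v^4 + 288*v^2 + 1). At (u, v) = (3, 3/2): K = 48/219961.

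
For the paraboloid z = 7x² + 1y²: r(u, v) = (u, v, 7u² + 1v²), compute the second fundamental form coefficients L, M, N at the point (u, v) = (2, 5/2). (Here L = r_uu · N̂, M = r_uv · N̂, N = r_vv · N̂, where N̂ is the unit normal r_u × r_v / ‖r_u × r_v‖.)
L = 7*sqrt(10)/45;  M = 0;  N = sqrt(10)/45

Compute the unit normal N̂(u, v) = (-14*u/sqrt(196*u^2 + 4*v^2 + 1), -2*v/sqrt(196*u^2 + 4*v^2 + 1), 1/sqrt(196*u^2 + 4*v^2 + 1)), and the second partials r_uu, r_uv, r_vv. Take dot products:
  L(u, v) = r_uu · N̂ = 14/sqrt(196*u^2 + 4*v^2 + 1),
  M(u, v) = r_uv · N̂ = 0,
  N(u, v) = r_vv · N̂ = 2/sqrt(196*u^2 + 4*v^2 + 1).
Evaluating at (u, v) = (2, 5/2):
  L = 7*sqrt(10)/45, M = 0, N = sqrt(10)/45.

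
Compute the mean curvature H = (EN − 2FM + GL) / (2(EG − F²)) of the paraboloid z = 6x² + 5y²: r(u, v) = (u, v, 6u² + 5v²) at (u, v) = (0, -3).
H = 5411*sqrt(901)/811801

With E = 144*u^2 + 1, F = 120*u*v, G = 100*v^2 + 1, L = 12/sqrt(144*u^2 + 100*v^2 + 1), M = 0, N = 10/sqrt(144*u^2 + 100*v^2 + 1), assemble
  H = (EN − 2FM + GL) / (2(EG − F²)) = (720*u^2 + 600*v^2 + 11)/(144*u^2 + 100*v^2 + 1)^(3/2).
At (u, v) = (0, -3): H = 5411*sqrt(901)/811801.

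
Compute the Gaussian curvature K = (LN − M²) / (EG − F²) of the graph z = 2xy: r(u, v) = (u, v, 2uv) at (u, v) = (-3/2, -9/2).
K = -4/8281

Coefficients of the first fundamental form: E = 4*v^2 + 1, F = 4*u*v, G = 4*u^2 + 1.
Coefficients of the second fundamental form: L = 0, M = 2/sqrt(4*u^2 + 4*v^2 + 1), N = 0.
Assemble K = (LN − M²)/(EG − F²) = -4/(16*u^4 + 32*u^2*v^2 + 8*u^2 + 16*v^4 + 8*v^2 + 1). At (u, v) = (-3/2, -9/2): K = -4/8281.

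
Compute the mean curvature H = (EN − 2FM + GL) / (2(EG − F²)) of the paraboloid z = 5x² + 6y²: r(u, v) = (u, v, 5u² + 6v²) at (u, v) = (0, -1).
H = 731*sqrt(145)/21025

With E = 100*u^2 + 1, F = 120*u*v, G = 144*v^2 + 1, L = 10/sqrt(100*u^2 + 144*v^2 + 1), M = 0, N = 12/sqrt(100*u^2 + 144*v^2 + 1), assemble
  H = (EN − 2FM + GL) / (2(EG − F²)) = (600*u^2 + 720*v^2 + 11)/(100*u^2 + 144*v^2 + 1)^(3/2).
At (u, v) = (0, -1): H = 731*sqrt(145)/21025.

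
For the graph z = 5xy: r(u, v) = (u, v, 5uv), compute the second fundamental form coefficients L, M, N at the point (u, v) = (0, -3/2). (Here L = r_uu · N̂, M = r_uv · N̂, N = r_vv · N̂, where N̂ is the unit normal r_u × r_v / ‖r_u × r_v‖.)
L = 0;  M = 10*sqrt(229)/229;  N = 0

Compute the unit normal N̂(u, v) = (-5*v/sqrt(25*u^2 + 25*v^2 + 1), -5*u/sqrt(25*u^2 + 25*v^2 + 1), 1/sqrt(25*u^2 + 25*v^2 + 1)), and the second partials r_uu, r_uv, r_vv. Take dot products:
  L(u, v) = r_uu · N̂ = 0,
  M(u, v) = r_uv · N̂ = 5/sqrt(25*u^2 + 25*v^2 + 1),
  N(u, v) = r_vv · N̂ = 0.
Evaluating at (u, v) = (0, -3/2):
  L = 0, M = 10*sqrt(229)/229, N = 0.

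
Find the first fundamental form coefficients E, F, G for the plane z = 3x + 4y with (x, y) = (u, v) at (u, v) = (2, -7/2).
E = 10;  F = 12;  G = 17

Partials: r_u = (1, 0, 3), r_v = (0, 1, 4). As functions of (u, v):
  E = r_u · r_u = 10,
  F = r_u · r_v = 12,
  G = r_v · r_v = 17.
Evaluating at (u, v) = (2, -7/2): E = 10, F = 12, G = 17.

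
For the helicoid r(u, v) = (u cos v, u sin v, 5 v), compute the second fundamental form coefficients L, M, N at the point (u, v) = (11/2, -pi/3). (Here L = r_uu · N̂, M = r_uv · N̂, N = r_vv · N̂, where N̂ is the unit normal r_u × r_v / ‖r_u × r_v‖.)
L = 0;  M = -10*sqrt(221)/221;  N = 0

Compute the unit normal N̂(u, v) = (5*sin(v)/sqrt(u^2 + 25), -5*cos(v)/sqrt(u^2 + 25), u/sqrt(u^2 + 25)), and the second partials r_uu, r_uv, r_vv. Take dot products:
  L(u, v) = r_uu · N̂ = 0,
  M(u, v) = r_uv · N̂ = -5/sqrt(u^2 + 25),
  N(u, v) = r_vv · N̂ = 0.
Evaluating at (u, v) = (11/2, -pi/3):
  L = 0, M = -10*sqrt(221)/221, N = 0.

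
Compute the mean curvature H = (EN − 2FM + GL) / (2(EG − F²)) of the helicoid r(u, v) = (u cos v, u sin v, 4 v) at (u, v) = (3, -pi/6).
H = 0

With E = 1, F = 0, G = u^2 + 16, L = 0, M = -4/sqrt(u^2 + 16), N = 0, assemble
  H = (EN − 2FM + GL) / (2(EG − F²)) = 0.
At (u, v) = (3, -pi/6): H = 0.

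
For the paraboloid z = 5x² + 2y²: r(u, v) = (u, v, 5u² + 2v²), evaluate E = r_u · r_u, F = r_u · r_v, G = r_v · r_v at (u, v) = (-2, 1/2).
E = 401;  F = -40;  G = 5

Partials: r_u = (1, 0, 10*u), r_v = (0, 1, 4*v). As functions of (u, v):
  E = r_u · r_u = 100*u^2 + 1,
  F = r_u · r_v = 40*u*v,
  G = r_v · r_v = 16*v^2 + 1.
Evaluating at (u, v) = (-2, 1/2): E = 401, F = -40, G = 5.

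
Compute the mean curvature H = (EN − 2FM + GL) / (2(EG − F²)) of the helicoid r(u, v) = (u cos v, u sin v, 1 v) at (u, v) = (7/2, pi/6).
H = 0

With E = 1, F = 0, G = u^2 + 1, L = 0, M = -1/sqrt(u^2 + 1), N = 0, assemble
  H = (EN − 2FM + GL) / (2(EG − F²)) = 0.
At (u, v) = (7/2, pi/6): H = 0.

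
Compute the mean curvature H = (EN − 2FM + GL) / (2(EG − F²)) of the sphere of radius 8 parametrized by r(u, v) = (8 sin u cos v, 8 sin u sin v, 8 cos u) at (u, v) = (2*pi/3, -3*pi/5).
H = -1/8

With E = 64, F = 0, G = 64*sin(u)^2, L = -8*sin(u)/Abs(sin(u)), M = 0, N = -8*sin(u)^3/Abs(sin(u)), assemble
  H = (EN − 2FM + GL) / (2(EG − F²)) = -sin(u)/(8*Abs(sin(u))).
At (u, v) = (2*pi/3, -3*pi/5): H = -1/8.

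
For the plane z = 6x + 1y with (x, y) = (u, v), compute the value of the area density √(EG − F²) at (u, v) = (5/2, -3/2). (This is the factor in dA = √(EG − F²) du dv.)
√(EG − F²)|_{(5/2, -3/2)} = sqrt(38)

E = 37, F = 6, G = 2, so EG − F² = 38. Taking the positive square root: √(EG − F²) = sqrt(38). At (u, v) = (5/2, -3/2): sqrt(38).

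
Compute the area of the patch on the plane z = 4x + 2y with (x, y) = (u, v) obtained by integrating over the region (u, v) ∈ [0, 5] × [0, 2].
Area = 10*sqrt(21)

Area = ∫∫ √(EG − F²) du dv with √(EG − F²) = sqrt(21). Integrating over [0, 5] × [0, 2] gives 10*sqrt(21).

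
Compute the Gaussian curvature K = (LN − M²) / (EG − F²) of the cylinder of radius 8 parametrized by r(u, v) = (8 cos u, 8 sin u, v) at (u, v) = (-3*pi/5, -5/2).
K = 0

Coefficients of the first fundamental form: E = 64, F = 0, G = 1.
Coefficients of the second fundamental form: L = -8, M = 0, N = 0.
Assemble K = (LN − M²)/(EG − F²) = 0. At (u, v) = (-3*pi/5, -5/2): K = 0.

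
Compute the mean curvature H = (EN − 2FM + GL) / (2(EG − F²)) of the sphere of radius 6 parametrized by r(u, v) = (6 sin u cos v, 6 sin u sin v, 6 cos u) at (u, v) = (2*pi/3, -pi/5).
H = -1/6

With E = 36, F = 0, G = 36*sin(u)^2, L = -6*sin(u)/Abs(sin(u)), M = 0, N = -6*sin(u)^3/Abs(sin(u)), assemble
  H = (EN − 2FM + GL) / (2(EG − F²)) = -sin(u)/(6*Abs(sin(u))).
At (u, v) = (2*pi/3, -pi/5): H = -1/6.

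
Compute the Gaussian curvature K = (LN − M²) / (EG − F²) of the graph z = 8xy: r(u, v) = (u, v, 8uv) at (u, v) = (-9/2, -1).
K = -64/1852321

Coefficients of the first fundamental form: E = 64*v^2 + 1, F = 64*u*v, G = 64*u^2 + 1.
Coefficients of the second fundamental form: L = 0, M = 8/sqrt(64*u^2 + 64*v^2 + 1), N = 0.
Assemble K = (LN − M²)/(EG − F²) = -64/(4096*u^4 + 8192*u^2*v^2 + 128*u^2 + 4096*v^4 + 128*v^2 + 1). At (u, v) = (-9/2, -1): K = -64/1852321.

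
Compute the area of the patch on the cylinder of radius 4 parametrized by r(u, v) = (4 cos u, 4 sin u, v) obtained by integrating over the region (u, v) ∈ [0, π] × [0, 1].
Area = 4*pi

Area = ∫∫ √(EG − F²) du dv with √(EG − F²) = 4. Integrating over [0, π] × [0, 1] gives 4*pi.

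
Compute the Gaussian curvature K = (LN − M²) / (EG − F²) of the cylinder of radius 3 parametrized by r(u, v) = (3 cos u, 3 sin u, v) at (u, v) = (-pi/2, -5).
K = 0

Coefficients of the first fundamental form: E = 9, F = 0, G = 1.
Coefficients of the second fundamental form: L = -3, M = 0, N = 0.
Assemble K = (LN − M²)/(EG − F²) = 0. At (u, v) = (-pi/2, -5): K = 0.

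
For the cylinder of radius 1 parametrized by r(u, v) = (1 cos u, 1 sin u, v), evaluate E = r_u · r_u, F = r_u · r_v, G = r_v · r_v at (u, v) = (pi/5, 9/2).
E = 1;  F = 0;  G = 1

Partials: r_u = (-sin(u), cos(u), 0), r_v = (0, 0, 1). As functions of (u, v):
  E = r_u · r_u = 1,
  F = r_u · r_v = 0,
  G = r_v · r_v = 1.
Evaluating at (u, v) = (pi/5, 9/2): E = 1, F = 0, G = 1.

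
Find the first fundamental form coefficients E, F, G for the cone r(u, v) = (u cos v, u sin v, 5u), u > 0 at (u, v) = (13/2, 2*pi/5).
E = 26;  F = 0;  G = 169/4

Partials: r_u = (cos(v), sin(v), 5), r_v = (-u*sin(v), u*cos(v), 0). As functions of (u, v):
  E = r_u · r_u = 26,
  F = r_u · r_v = 0,
  G = r_v · r_v = u^2.
Evaluating at (u, v) = (13/2, 2*pi/5): E = 26, F = 0, G = 169/4.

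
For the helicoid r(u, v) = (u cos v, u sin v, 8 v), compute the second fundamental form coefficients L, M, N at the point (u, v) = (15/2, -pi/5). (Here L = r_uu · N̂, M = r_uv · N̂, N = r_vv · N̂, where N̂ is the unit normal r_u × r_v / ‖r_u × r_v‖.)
L = 0;  M = -16*sqrt(481)/481;  N = 0

Compute the unit normal N̂(u, v) = (8*sin(v)/sqrt(u^2 + 64), -8*cos(v)/sqrt(u^2 + 64), u/sqrt(u^2 + 64)), and the second partials r_uu, r_uv, r_vv. Take dot products:
  L(u, v) = r_uu · N̂ = 0,
  M(u, v) = r_uv · N̂ = -8/sqrt(u^2 + 64),
  N(u, v) = r_vv · N̂ = 0.
Evaluating at (u, v) = (15/2, -pi/5):
  L = 0, M = -16*sqrt(481)/481, N = 0.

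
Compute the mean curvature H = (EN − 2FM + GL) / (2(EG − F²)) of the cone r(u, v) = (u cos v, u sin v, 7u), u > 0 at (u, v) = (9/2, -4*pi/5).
H = 7*sqrt(2)/90

With E = 50, F = 0, G = u^2, L = 0, M = 0, N = 7*sqrt(2)*u^2/(10*Abs(u)), assemble
  H = (EN − 2FM + GL) / (2(EG − F²)) = 7*sqrt(2)/(20*Abs(u)).
At (u, v) = (9/2, -4*pi/5): H = 7*sqrt(2)/90.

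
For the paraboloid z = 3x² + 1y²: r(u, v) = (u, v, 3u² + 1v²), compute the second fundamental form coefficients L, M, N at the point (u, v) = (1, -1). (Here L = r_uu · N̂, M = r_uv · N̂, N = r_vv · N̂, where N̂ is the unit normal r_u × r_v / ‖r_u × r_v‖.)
L = 6*sqrt(41)/41;  M = 0;  N = 2*sqrt(41)/41

Compute the unit normal N̂(u, v) = (-6*u/sqrt(36*u^2 + 4*v^2 + 1), -2*v/sqrt(36*u^2 + 4*v^2 + 1), 1/sqrt(36*u^2 + 4*v^2 + 1)), and the second partials r_uu, r_uv, r_vv. Take dot products:
  L(u, v) = r_uu · N̂ = 6/sqrt(36*u^2 + 4*v^2 + 1),
  M(u, v) = r_uv · N̂ = 0,
  N(u, v) = r_vv · N̂ = 2/sqrt(36*u^2 + 4*v^2 + 1).
Evaluating at (u, v) = (1, -1):
  L = 6*sqrt(41)/41, M = 0, N = 2*sqrt(41)/41.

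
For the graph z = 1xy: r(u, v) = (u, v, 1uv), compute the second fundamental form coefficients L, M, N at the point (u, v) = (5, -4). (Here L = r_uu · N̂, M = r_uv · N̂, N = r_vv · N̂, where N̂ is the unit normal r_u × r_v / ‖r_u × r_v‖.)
L = 0;  M = sqrt(42)/42;  N = 0

Compute the unit normal N̂(u, v) = (-v/sqrt(u^2 + v^2 + 1), -u/sqrt(u^2 + v^2 + 1), 1/sqrt(u^2 + v^2 + 1)), and the second partials r_uu, r_uv, r_vv. Take dot products:
  L(u, v) = r_uu · N̂ = 0,
  M(u, v) = r_uv · N̂ = 1/sqrt(u^2 + v^2 + 1),
  N(u, v) = r_vv · N̂ = 0.
Evaluating at (u, v) = (5, -4):
  L = 0, M = sqrt(42)/42, N = 0.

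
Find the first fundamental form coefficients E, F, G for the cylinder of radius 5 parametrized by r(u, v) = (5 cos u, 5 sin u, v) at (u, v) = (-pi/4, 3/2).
E = 25;  F = 0;  G = 1

Partials: r_u = (-5*sin(u), 5*cos(u), 0), r_v = (0, 0, 1). As functions of (u, v):
  E = r_u · r_u = 25,
  F = r_u · r_v = 0,
  G = r_v · r_v = 1.
Evaluating at (u, v) = (-pi/4, 3/2): E = 25, F = 0, G = 1.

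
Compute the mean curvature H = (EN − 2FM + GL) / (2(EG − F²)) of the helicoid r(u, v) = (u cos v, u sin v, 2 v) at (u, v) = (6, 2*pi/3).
H = 0

With E = 1, F = 0, G = u^2 + 4, L = 0, M = -2/sqrt(u^2 + 4), N = 0, assemble
  H = (EN − 2FM + GL) / (2(EG − F²)) = 0.
At (u, v) = (6, 2*pi/3): H = 0.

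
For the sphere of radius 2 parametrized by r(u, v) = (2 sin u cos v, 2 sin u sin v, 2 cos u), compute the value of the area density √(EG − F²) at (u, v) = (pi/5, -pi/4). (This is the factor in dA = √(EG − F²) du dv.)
√(EG − F²)|_{(pi/5, -pi/4)} = sqrt(10 - 2*sqrt(5))

E = 4, F = 0, G = 4*sin(u)^2, so EG − F² = 16*sin(u)^2. Taking the positive square root: √(EG − F²) = 4*Abs(sin(u)). At (u, v) = (pi/5, -pi/4): sqrt(10 - 2*sqrt(5)).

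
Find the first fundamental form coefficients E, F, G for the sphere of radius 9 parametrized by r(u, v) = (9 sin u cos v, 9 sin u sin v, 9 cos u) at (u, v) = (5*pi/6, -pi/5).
E = 81;  F = 0;  G = 81/4

Partials: r_u = (9*cos(u)*cos(v), 9*sin(v)*cos(u), -9*sin(u)), r_v = (-9*sin(u)*sin(v), 9*sin(u)*cos(v), 0). As functions of (u, v):
  E = r_u · r_u = 81,
  F = r_u · r_v = 0,
  G = r_v · r_v = 81*sin(u)^2.
Evaluating at (u, v) = (5*pi/6, -pi/5): E = 81, F = 0, G = 81/4.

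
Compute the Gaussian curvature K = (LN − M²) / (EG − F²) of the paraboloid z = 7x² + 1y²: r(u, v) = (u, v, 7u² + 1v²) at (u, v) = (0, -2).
K = 28/289

Coefficients of the first fundamental form: E = 196*u^2 + 1, F = 28*u*v, G = 4*v^2 + 1.
Coefficients of the second fundamental form: L = 14/sqrt(196*u^2 + 4*v^2 + 1), M = 0, N = 2/sqrt(196*u^2 + 4*v^2 + 1).
Assemble K = (LN − M²)/(EG − F²) = 28/(38416*u^4 + 1568*u^2*v^2 + 392*u^2 + 16*v^4 + 8*v^2 + 1). At (u, v) = (0, -2): K = 28/289.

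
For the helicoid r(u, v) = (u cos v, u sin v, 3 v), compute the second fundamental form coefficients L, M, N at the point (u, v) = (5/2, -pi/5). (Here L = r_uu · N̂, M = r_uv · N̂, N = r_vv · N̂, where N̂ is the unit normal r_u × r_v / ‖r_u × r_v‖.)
L = 0;  M = -6*sqrt(61)/61;  N = 0

Compute the unit normal N̂(u, v) = (3*sin(v)/sqrt(u^2 + 9), -3*cos(v)/sqrt(u^2 + 9), u/sqrt(u^2 + 9)), and the second partials r_uu, r_uv, r_vv. Take dot products:
  L(u, v) = r_uu · N̂ = 0,
  M(u, v) = r_uv · N̂ = -3/sqrt(u^2 + 9),
  N(u, v) = r_vv · N̂ = 0.
Evaluating at (u, v) = (5/2, -pi/5):
  L = 0, M = -6*sqrt(61)/61, N = 0.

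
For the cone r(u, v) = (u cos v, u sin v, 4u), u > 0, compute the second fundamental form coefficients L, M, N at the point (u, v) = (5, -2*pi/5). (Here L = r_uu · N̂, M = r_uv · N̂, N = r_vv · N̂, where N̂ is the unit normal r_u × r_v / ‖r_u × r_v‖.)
L = 0;  M = 0;  N = 20*sqrt(17)/17

Compute the unit normal N̂(u, v) = (-4*sqrt(17)*u*cos(v)/(17*Abs(u)), -4*sqrt(17)*u*sin(v)/(17*Abs(u)), sqrt(17)*u/(17*Abs(u))), and the second partials r_uu, r_uv, r_vv. Take dot products:
  L(u, v) = r_uu · N̂ = 0,
  M(u, v) = r_uv · N̂ = 0,
  N(u, v) = r_vv · N̂ = 4*sqrt(17)*u^2/(17*Abs(u)).
Evaluating at (u, v) = (5, -2*pi/5):
  L = 0, M = 0, N = 20*sqrt(17)/17.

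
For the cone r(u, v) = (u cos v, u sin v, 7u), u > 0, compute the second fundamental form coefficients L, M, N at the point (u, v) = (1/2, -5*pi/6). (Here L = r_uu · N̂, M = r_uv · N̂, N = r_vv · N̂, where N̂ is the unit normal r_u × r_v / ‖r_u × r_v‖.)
L = 0;  M = 0;  N = 7*sqrt(2)/20

Compute the unit normal N̂(u, v) = (-7*sqrt(2)*u*cos(v)/(10*Abs(u)), -7*sqrt(2)*u*sin(v)/(10*Abs(u)), sqrt(2)*u/(10*Abs(u))), and the second partials r_uu, r_uv, r_vv. Take dot products:
  L(u, v) = r_uu · N̂ = 0,
  M(u, v) = r_uv · N̂ = 0,
  N(u, v) = r_vv · N̂ = 7*sqrt(2)*u^2/(10*Abs(u)).
Evaluating at (u, v) = (1/2, -5*pi/6):
  L = 0, M = 0, N = 7*sqrt(2)/20.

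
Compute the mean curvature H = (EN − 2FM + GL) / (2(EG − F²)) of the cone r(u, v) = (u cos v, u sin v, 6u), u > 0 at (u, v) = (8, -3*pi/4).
H = 3*sqrt(37)/296

With E = 37, F = 0, G = u^2, L = 0, M = 0, N = 6*sqrt(37)*u^2/(37*Abs(u)), assemble
  H = (EN − 2FM + GL) / (2(EG − F²)) = 3*sqrt(37)/(37*Abs(u)).
At (u, v) = (8, -3*pi/4): H = 3*sqrt(37)/296.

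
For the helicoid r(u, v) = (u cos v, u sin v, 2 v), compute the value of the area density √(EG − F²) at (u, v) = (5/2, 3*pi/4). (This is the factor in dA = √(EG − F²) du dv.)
√(EG − F²)|_{(5/2, 3*pi/4)} = sqrt(41)/2

E = 1, F = 0, G = u^2 + 4, so EG − F² = u^2 + 4. Taking the positive square root: √(EG − F²) = sqrt(u^2 + 4). At (u, v) = (5/2, 3*pi/4): sqrt(41)/2.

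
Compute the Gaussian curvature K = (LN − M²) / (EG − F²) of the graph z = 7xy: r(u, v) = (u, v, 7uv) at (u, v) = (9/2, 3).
K = -784/32913169

Coefficients of the first fundamental form: E = 49*v^2 + 1, F = 49*u*v, G = 49*u^2 + 1.
Coefficients of the second fundamental form: L = 0, M = 7/sqrt(49*u^2 + 49*v^2 + 1), N = 0.
Assemble K = (LN − M²)/(EG − F²) = -49/(2401*u^4 + 4802*u^2*v^2 + 98*u^2 + 2401*v^4 + 98*v^2 + 1). At (u, v) = (9/2, 3): K = -784/32913169.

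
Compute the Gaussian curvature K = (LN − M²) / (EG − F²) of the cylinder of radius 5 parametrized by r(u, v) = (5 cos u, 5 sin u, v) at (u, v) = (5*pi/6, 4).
K = 0

Coefficients of the first fundamental form: E = 25, F = 0, G = 1.
Coefficients of the second fundamental form: L = -5, M = 0, N = 0.
Assemble K = (LN − M²)/(EG − F²) = 0. At (u, v) = (5*pi/6, 4): K = 0.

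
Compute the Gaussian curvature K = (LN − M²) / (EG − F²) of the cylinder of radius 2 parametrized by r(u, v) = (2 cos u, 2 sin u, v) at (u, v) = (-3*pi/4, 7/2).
K = 0

Coefficients of the first fundamental form: E = 4, F = 0, G = 1.
Coefficients of the second fundamental form: L = -2, M = 0, N = 0.
Assemble K = (LN − M²)/(EG − F²) = 0. At (u, v) = (-3*pi/4, 7/2): K = 0.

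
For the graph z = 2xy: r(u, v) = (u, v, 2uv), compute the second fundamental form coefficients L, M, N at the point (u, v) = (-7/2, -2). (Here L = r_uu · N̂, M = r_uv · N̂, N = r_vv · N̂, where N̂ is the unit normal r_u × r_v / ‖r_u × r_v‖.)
L = 0;  M = sqrt(66)/33;  N = 0

Compute the unit normal N̂(u, v) = (-2*v/sqrt(4*u^2 + 4*v^2 + 1), -2*u/sqrt(4*u^2 + 4*v^2 + 1), 1/sqrt(4*u^2 + 4*v^2 + 1)), and the second partials r_uu, r_uv, r_vv. Take dot products:
  L(u, v) = r_uu · N̂ = 0,
  M(u, v) = r_uv · N̂ = 2/sqrt(4*u^2 + 4*v^2 + 1),
  N(u, v) = r_vv · N̂ = 0.
Evaluating at (u, v) = (-7/2, -2):
  L = 0, M = sqrt(66)/33, N = 0.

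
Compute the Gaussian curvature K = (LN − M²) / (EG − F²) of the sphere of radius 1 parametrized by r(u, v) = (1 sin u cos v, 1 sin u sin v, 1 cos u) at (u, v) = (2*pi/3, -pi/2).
K = 1

Coefficients of the first fundamental form: E = 1, F = 0, G = sin(u)^2.
Coefficients of the second fundamental form: L = -sin(u)/Abs(sin(u)), M = 0, N = -sin(u)^3/Abs(sin(u)).
Assemble K = (LN − M²)/(EG − F²) = 1. At (u, v) = (2*pi/3, -pi/2): K = 1.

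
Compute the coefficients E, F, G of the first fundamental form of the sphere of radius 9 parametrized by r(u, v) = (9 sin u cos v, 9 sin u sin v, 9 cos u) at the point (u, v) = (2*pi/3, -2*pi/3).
E = 81;  F = 0;  G = 243/4

Partials: r_u = (9*cos(u)*cos(v), 9*sin(v)*cos(u), -9*sin(u)), r_v = (-9*sin(u)*sin(v), 9*sin(u)*cos(v), 0). As functions of (u, v):
  E = r_u · r_u = 81,
  F = r_u · r_v = 0,
  G = r_v · r_v = 81*sin(u)^2.
Evaluating at (u, v) = (2*pi/3, -2*pi/3): E = 81, F = 0, G = 243/4.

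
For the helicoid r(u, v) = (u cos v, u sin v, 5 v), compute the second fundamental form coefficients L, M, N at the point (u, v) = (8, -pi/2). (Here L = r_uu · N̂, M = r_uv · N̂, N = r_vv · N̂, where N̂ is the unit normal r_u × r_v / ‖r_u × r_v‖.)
L = 0;  M = -5*sqrt(89)/89;  N = 0

Compute the unit normal N̂(u, v) = (5*sin(v)/sqrt(u^2 + 25), -5*cos(v)/sqrt(u^2 + 25), u/sqrt(u^2 + 25)), and the second partials r_uu, r_uv, r_vv. Take dot products:
  L(u, v) = r_uu · N̂ = 0,
  M(u, v) = r_uv · N̂ = -5/sqrt(u^2 + 25),
  N(u, v) = r_vv · N̂ = 0.
Evaluating at (u, v) = (8, -pi/2):
  L = 0, M = -5*sqrt(89)/89, N = 0.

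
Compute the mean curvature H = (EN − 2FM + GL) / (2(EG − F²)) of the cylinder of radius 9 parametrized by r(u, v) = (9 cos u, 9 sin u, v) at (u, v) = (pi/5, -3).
H = -1/18

With E = 81, F = 0, G = 1, L = -9, M = 0, N = 0, assemble
  H = (EN − 2FM + GL) / (2(EG − F²)) = -1/18.
At (u, v) = (pi/5, -3): H = -1/18.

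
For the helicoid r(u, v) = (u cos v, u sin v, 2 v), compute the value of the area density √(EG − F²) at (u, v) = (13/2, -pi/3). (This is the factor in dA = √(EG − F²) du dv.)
√(EG − F²)|_{(13/2, -pi/3)} = sqrt(185)/2

E = 1, F = 0, G = u^2 + 4, so EG − F² = u^2 + 4. Taking the positive square root: √(EG − F²) = sqrt(u^2 + 4). At (u, v) = (13/2, -pi/3): sqrt(185)/2.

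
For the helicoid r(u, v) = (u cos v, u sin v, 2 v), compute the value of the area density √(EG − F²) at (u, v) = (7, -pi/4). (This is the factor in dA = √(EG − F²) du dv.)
√(EG − F²)|_{(7, -pi/4)} = sqrt(53)

E = 1, F = 0, G = u^2 + 4, so EG − F² = u^2 + 4. Taking the positive square root: √(EG − F²) = sqrt(u^2 + 4). At (u, v) = (7, -pi/4): sqrt(53).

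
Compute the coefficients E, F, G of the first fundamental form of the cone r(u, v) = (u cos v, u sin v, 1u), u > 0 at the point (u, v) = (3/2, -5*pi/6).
E = 2;  F = 0;  G = 9/4

Partials: r_u = (cos(v), sin(v), 1), r_v = (-u*sin(v), u*cos(v), 0). As functions of (u, v):
  E = r_u · r_u = 2,
  F = r_u · r_v = 0,
  G = r_v · r_v = u^2.
Evaluating at (u, v) = (3/2, -5*pi/6): E = 2, F = 0, G = 9/4.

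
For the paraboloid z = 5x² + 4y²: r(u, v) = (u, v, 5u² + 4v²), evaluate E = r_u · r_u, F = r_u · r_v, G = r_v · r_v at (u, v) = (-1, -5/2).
E = 101;  F = 200;  G = 401

Partials: r_u = (1, 0, 10*u), r_v = (0, 1, 8*v). As functions of (u, v):
  E = r_u · r_u = 100*u^2 + 1,
  F = r_u · r_v = 80*u*v,
  G = r_v · r_v = 64*v^2 + 1.
Evaluating at (u, v) = (-1, -5/2): E = 101, F = 200, G = 401.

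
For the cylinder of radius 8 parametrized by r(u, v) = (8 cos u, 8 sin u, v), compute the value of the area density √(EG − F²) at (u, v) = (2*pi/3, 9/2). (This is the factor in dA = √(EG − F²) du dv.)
√(EG − F²)|_{(2*pi/3, 9/2)} = 8

E = 64, F = 0, G = 1, so EG − F² = 64. Taking the positive square root: √(EG − F²) = 8. At (u, v) = (2*pi/3, 9/2): 8.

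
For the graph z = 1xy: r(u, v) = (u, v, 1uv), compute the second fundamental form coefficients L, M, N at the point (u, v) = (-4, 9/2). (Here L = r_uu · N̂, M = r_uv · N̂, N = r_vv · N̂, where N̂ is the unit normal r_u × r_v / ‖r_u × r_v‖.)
L = 0;  M = 2*sqrt(149)/149;  N = 0

Compute the unit normal N̂(u, v) = (-v/sqrt(u^2 + v^2 + 1), -u/sqrt(u^2 + v^2 + 1), 1/sqrt(u^2 + v^2 + 1)), and the second partials r_uu, r_uv, r_vv. Take dot products:
  L(u, v) = r_uu · N̂ = 0,
  M(u, v) = r_uv · N̂ = 1/sqrt(u^2 + v^2 + 1),
  N(u, v) = r_vv · N̂ = 0.
Evaluating at (u, v) = (-4, 9/2):
  L = 0, M = 2*sqrt(149)/149, N = 0.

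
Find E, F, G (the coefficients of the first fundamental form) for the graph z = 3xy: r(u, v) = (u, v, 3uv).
E = 9*v^2 + 1;  F = 9*u*v;  G = 9*u^2 + 1

Compute partials: r_u = (1, 0, 3*v), r_v = (0, 1, 3*u). Then
  E = r_u · r_u = 9*v^2 + 1,
  F = r_u · r_v = 9*u*v,
  G = r_v · r_v = 9*u^2 + 1.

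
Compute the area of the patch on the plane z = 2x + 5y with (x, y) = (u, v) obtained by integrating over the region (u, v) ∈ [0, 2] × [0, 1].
Area = 2*sqrt(30)

Area = ∫∫ √(EG − F²) du dv with √(EG − F²) = sqrt(30). Integrating over [0, 2] × [0, 1] gives 2*sqrt(30).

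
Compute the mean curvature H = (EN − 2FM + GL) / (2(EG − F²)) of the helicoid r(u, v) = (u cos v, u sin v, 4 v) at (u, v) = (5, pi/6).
H = 0

With E = 1, F = 0, G = u^2 + 16, L = 0, M = -4/sqrt(u^2 + 16), N = 0, assemble
  H = (EN − 2FM + GL) / (2(EG − F²)) = 0.
At (u, v) = (5, pi/6): H = 0.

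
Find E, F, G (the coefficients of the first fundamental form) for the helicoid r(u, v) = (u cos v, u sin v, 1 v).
E = 1;  F = 0;  G = u^2 + 1

Compute partials: r_u = (cos(v), sin(v), 0), r_v = (-u*sin(v), u*cos(v), 1). Then
  E = r_u · r_u = 1,
  F = r_u · r_v = 0,
  G = r_v · r_v = u^2 + 1.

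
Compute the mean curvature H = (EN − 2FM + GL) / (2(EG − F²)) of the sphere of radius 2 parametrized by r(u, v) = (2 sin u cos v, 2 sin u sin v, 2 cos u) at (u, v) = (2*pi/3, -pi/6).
H = -1/2

With E = 4, F = 0, G = 4*sin(u)^2, L = -2*sin(u)/Abs(sin(u)), M = 0, N = -2*sin(u)^3/Abs(sin(u)), assemble
  H = (EN − 2FM + GL) / (2(EG − F²)) = -sin(u)/(2*Abs(sin(u))).
At (u, v) = (2*pi/3, -pi/6): H = -1/2.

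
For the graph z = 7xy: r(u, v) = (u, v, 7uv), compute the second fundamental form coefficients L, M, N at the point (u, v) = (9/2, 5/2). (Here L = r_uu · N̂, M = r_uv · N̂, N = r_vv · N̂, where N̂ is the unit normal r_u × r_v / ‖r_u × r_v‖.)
L = 0;  M = 7*sqrt(5198)/2599;  N = 0

Compute the unit normal N̂(u, v) = (-7*v/sqrt(49*u^2 + 49*v^2 + 1), -7*u/sqrt(49*u^2 + 49*v^2 + 1), 1/sqrt(49*u^2 + 49*v^2 + 1)), and the second partials r_uu, r_uv, r_vv. Take dot products:
  L(u, v) = r_uu · N̂ = 0,
  M(u, v) = r_uv · N̂ = 7/sqrt(49*u^2 + 49*v^2 + 1),
  N(u, v) = r_vv · N̂ = 0.
Evaluating at (u, v) = (9/2, 5/2):
  L = 0, M = 7*sqrt(5198)/2599, N = 0.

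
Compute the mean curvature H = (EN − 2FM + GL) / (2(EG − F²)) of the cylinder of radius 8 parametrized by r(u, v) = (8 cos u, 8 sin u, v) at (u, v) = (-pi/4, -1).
H = -1/16

With E = 64, F = 0, G = 1, L = -8, M = 0, N = 0, assemble
  H = (EN − 2FM + GL) / (2(EG − F²)) = -1/16.
At (u, v) = (-pi/4, -1): H = -1/16.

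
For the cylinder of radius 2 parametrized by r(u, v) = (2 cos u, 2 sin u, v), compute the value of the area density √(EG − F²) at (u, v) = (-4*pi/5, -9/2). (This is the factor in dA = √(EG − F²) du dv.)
√(EG − F²)|_{(-4*pi/5, -9/2)} = 2

E = 4, F = 0, G = 1, so EG − F² = 4. Taking the positive square root: √(EG − F²) = 2. At (u, v) = (-4*pi/5, -9/2): 2.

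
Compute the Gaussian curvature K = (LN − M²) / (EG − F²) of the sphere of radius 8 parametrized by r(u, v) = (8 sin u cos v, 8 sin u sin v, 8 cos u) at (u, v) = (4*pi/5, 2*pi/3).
K = 1/64

Coefficients of the first fundamental form: E = 64, F = 0, G = 64*sin(u)^2.
Coefficients of the second fundamental form: L = -8*sin(u)/Abs(sin(u)), M = 0, N = -8*sin(u)^3/Abs(sin(u)).
Assemble K = (LN − M²)/(EG − F²) = 1/64. At (u, v) = (4*pi/5, 2*pi/3): K = 1/64.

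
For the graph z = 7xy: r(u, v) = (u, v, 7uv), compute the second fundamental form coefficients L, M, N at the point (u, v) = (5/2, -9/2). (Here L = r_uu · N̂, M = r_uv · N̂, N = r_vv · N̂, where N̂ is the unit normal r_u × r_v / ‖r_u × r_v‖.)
L = 0;  M = 7*sqrt(5198)/2599;  N = 0

Compute the unit normal N̂(u, v) = (-7*v/sqrt(49*u^2 + 49*v^2 + 1), -7*u/sqrt(49*u^2 + 49*v^2 + 1), 1/sqrt(49*u^2 + 49*v^2 + 1)), and the second partials r_uu, r_uv, r_vv. Take dot products:
  L(u, v) = r_uu · N̂ = 0,
  M(u, v) = r_uv · N̂ = 7/sqrt(49*u^2 + 49*v^2 + 1),
  N(u, v) = r_vv · N̂ = 0.
Evaluating at (u, v) = (5/2, -9/2):
  L = 0, M = 7*sqrt(5198)/2599, N = 0.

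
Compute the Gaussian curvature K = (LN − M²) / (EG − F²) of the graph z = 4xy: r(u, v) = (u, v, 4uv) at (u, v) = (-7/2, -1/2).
K = -16/40401

Coefficients of the first fundamental form: E = 16*v^2 + 1, F = 16*u*v, G = 16*u^2 + 1.
Coefficients of the second fundamental form: L = 0, M = 4/sqrt(16*u^2 + 16*v^2 + 1), N = 0.
Assemble K = (LN − M²)/(EG − F²) = -16/(256*u^4 + 512*u^2*v^2 + 32*u^2 + 256*v^4 + 32*v^2 + 1). At (u, v) = (-7/2, -1/2): K = -16/40401.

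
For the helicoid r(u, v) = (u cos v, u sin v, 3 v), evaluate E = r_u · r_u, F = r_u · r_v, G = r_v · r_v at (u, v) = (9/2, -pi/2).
E = 1;  F = 0;  G = 117/4

Partials: r_u = (cos(v), sin(v), 0), r_v = (-u*sin(v), u*cos(v), 3). As functions of (u, v):
  E = r_u · r_u = 1,
  F = r_u · r_v = 0,
  G = r_v · r_v = u^2 + 9.
Evaluating at (u, v) = (9/2, -pi/2): E = 1, F = 0, G = 117/4.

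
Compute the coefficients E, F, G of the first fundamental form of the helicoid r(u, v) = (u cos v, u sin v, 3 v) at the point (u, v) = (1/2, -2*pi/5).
E = 1;  F = 0;  G = 37/4

Partials: r_u = (cos(v), sin(v), 0), r_v = (-u*sin(v), u*cos(v), 3). As functions of (u, v):
  E = r_u · r_u = 1,
  F = r_u · r_v = 0,
  G = r_v · r_v = u^2 + 9.
Evaluating at (u, v) = (1/2, -2*pi/5): E = 1, F = 0, G = 37/4.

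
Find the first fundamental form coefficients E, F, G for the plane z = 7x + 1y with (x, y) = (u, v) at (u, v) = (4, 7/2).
E = 50;  F = 7;  G = 2

Partials: r_u = (1, 0, 7), r_v = (0, 1, 1). As functions of (u, v):
  E = r_u · r_u = 50,
  F = r_u · r_v = 7,
  G = r_v · r_v = 2.
Evaluating at (u, v) = (4, 7/2): E = 50, F = 7, G = 2.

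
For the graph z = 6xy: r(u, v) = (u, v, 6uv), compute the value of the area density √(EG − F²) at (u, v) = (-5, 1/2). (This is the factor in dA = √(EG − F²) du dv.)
√(EG − F²)|_{(-5, 1/2)} = sqrt(910)

E = 36*v^2 + 1, F = 36*u*v, G = 36*u^2 + 1, so EG − F² = 36*u^2 + 36*v^2 + 1. Taking the positive square root: √(EG − F²) = sqrt(36*u^2 + 36*v^2 + 1). At (u, v) = (-5, 1/2): sqrt(910).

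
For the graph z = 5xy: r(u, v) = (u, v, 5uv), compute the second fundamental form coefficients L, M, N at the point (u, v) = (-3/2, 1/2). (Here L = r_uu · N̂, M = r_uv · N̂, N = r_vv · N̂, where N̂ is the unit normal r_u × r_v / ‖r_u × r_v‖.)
L = 0;  M = 5*sqrt(254)/127;  N = 0

Compute the unit normal N̂(u, v) = (-5*v/sqrt(25*u^2 + 25*v^2 + 1), -5*u/sqrt(25*u^2 + 25*v^2 + 1), 1/sqrt(25*u^2 + 25*v^2 + 1)), and the second partials r_uu, r_uv, r_vv. Take dot products:
  L(u, v) = r_uu · N̂ = 0,
  M(u, v) = r_uv · N̂ = 5/sqrt(25*u^2 + 25*v^2 + 1),
  N(u, v) = r_vv · N̂ = 0.
Evaluating at (u, v) = (-3/2, 1/2):
  L = 0, M = 5*sqrt(254)/127, N = 0.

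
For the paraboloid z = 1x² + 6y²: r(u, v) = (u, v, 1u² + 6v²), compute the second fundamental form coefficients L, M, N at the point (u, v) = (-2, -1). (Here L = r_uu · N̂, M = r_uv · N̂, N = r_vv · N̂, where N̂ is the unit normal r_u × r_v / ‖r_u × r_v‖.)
L = 2*sqrt(161)/161;  M = 0;  N = 12*sqrt(161)/161

Compute the unit normal N̂(u, v) = (-2*u/sqrt(4*u^2 + 144*v^2 + 1), -12*v/sqrt(4*u^2 + 144*v^2 + 1), 1/sqrt(4*u^2 + 144*v^2 + 1)), and the second partials r_uu, r_uv, r_vv. Take dot products:
  L(u, v) = r_uu · N̂ = 2/sqrt(4*u^2 + 144*v^2 + 1),
  M(u, v) = r_uv · N̂ = 0,
  N(u, v) = r_vv · N̂ = 12/sqrt(4*u^2 + 144*v^2 + 1).
Evaluating at (u, v) = (-2, -1):
  L = 2*sqrt(161)/161, M = 0, N = 12*sqrt(161)/161.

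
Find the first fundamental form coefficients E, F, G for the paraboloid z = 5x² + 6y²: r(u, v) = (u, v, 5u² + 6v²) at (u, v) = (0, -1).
E = 1;  F = 0;  G = 145

Partials: r_u = (1, 0, 10*u), r_v = (0, 1, 12*v). As functions of (u, v):
  E = r_u · r_u = 100*u^2 + 1,
  F = r_u · r_v = 120*u*v,
  G = r_v · r_v = 144*v^2 + 1.
Evaluating at (u, v) = (0, -1): E = 1, F = 0, G = 145.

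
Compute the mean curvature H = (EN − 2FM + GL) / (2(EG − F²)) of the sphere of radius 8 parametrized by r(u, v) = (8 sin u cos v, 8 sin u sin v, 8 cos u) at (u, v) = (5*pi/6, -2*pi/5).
H = -1/8

With E = 64, F = 0, G = 64*sin(u)^2, L = -8*sin(u)/Abs(sin(u)), M = 0, N = -8*sin(u)^3/Abs(sin(u)), assemble
  H = (EN − 2FM + GL) / (2(EG − F²)) = -sin(u)/(8*Abs(sin(u))).
At (u, v) = (5*pi/6, -2*pi/5): H = -1/8.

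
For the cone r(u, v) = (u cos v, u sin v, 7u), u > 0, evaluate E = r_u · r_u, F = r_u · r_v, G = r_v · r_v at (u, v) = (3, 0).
E = 50;  F = 0;  G = 9

Partials: r_u = (cos(v), sin(v), 7), r_v = (-u*sin(v), u*cos(v), 0). As functions of (u, v):
  E = r_u · r_u = 50,
  F = r_u · r_v = 0,
  G = r_v · r_v = u^2.
Evaluating at (u, v) = (3, 0): E = 50, F = 0, G = 9.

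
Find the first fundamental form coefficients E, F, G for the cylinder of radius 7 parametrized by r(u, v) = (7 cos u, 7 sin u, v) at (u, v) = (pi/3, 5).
E = 49;  F = 0;  G = 1

Partials: r_u = (-7*sin(u), 7*cos(u), 0), r_v = (0, 0, 1). As functions of (u, v):
  E = r_u · r_u = 49,
  F = r_u · r_v = 0,
  G = r_v · r_v = 1.
Evaluating at (u, v) = (pi/3, 5): E = 49, F = 0, G = 1.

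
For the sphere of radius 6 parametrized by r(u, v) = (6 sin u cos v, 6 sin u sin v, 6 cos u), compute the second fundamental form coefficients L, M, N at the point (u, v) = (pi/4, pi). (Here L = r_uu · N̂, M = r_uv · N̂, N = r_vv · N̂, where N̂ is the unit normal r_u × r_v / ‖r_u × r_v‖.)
L = -6;  M = 0;  N = -3

Compute the unit normal N̂(u, v) = (sin(u)^2*cos(v)/Abs(sin(u)), sin(u)^2*sin(v)/Abs(sin(u)), sin(2*u)/(2*Abs(sin(u)))), and the second partials r_uu, r_uv, r_vv. Take dot products:
  L(u, v) = r_uu · N̂ = -6*sin(u)/Abs(sin(u)),
  M(u, v) = r_uv · N̂ = 0,
  N(u, v) = r_vv · N̂ = -6*sin(u)^3/Abs(sin(u)).
Evaluating at (u, v) = (pi/4, pi):
  L = -6, M = 0, N = -3.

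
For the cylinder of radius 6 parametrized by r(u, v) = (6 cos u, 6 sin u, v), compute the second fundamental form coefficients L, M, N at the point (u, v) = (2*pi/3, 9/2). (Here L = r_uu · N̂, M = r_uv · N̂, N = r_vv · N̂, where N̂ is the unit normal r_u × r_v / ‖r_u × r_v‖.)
L = -6;  M = 0;  N = 0

Compute the unit normal N̂(u, v) = (cos(u), sin(u), 0), and the second partials r_uu, r_uv, r_vv. Take dot products:
  L(u, v) = r_uu · N̂ = -6,
  M(u, v) = r_uv · N̂ = 0,
  N(u, v) = r_vv · N̂ = 0.
Evaluating at (u, v) = (2*pi/3, 9/2):
  L = -6, M = 0, N = 0.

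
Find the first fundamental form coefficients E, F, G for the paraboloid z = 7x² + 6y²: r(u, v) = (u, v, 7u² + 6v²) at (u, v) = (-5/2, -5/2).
E = 1226;  F = 1050;  G = 901

Partials: r_u = (1, 0, 14*u), r_v = (0, 1, 12*v). As functions of (u, v):
  E = r_u · r_u = 196*u^2 + 1,
  F = r_u · r_v = 168*u*v,
  G = r_v · r_v = 144*v^2 + 1.
Evaluating at (u, v) = (-5/2, -5/2): E = 1226, F = 1050, G = 901.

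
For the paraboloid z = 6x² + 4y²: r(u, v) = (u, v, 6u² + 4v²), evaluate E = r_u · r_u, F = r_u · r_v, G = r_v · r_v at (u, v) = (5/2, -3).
E = 901;  F = -720;  G = 577

Partials: r_u = (1, 0, 12*u), r_v = (0, 1, 8*v). As functions of (u, v):
  E = r_u · r_u = 144*u^2 + 1,
  F = r_u · r_v = 96*u*v,
  G = r_v · r_v = 64*v^2 + 1.
Evaluating at (u, v) = (5/2, -3): E = 901, F = -720, G = 577.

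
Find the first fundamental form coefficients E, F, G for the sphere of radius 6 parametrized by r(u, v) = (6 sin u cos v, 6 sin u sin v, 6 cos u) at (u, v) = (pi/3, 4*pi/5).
E = 36;  F = 0;  G = 27

Partials: r_u = (6*cos(u)*cos(v), 6*sin(v)*cos(u), -6*sin(u)), r_v = (-6*sin(u)*sin(v), 6*sin(u)*cos(v), 0). As functions of (u, v):
  E = r_u · r_u = 36,
  F = r_u · r_v = 0,
  G = r_v · r_v = 36*sin(u)^2.
Evaluating at (u, v) = (pi/3, 4*pi/5): E = 36, F = 0, G = 27.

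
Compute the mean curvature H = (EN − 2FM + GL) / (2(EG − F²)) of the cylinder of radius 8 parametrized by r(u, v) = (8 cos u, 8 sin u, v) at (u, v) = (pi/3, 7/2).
H = -1/16

With E = 64, F = 0, G = 1, L = -8, M = 0, N = 0, assemble
  H = (EN − 2FM + GL) / (2(EG − F²)) = -1/16.
At (u, v) = (pi/3, 7/2): H = -1/16.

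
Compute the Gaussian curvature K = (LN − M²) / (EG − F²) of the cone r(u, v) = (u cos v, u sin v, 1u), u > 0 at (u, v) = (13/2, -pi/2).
K = 0

Coefficients of the first fundamental form: E = 2, F = 0, G = u^2.
Coefficients of the second fundamental form: L = 0, M = 0, N = sqrt(2)*u^2/(2*Abs(u)).
Assemble K = (LN − M²)/(EG − F²) = 0. At (u, v) = (13/2, -pi/2): K = 0.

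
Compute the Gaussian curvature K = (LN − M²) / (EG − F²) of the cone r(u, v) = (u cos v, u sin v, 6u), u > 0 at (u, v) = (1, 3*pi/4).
K = 0

Coefficients of the first fundamental form: E = 37, F = 0, G = u^2.
Coefficients of the second fundamental form: L = 0, M = 0, N = 6*sqrt(37)*u^2/(37*Abs(u)).
Assemble K = (LN − M²)/(EG − F²) = 0. At (u, v) = (1, 3*pi/4): K = 0.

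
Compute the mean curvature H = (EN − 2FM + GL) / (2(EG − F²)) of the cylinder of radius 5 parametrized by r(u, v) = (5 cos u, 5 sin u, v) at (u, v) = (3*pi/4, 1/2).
H = -1/10

With E = 25, F = 0, G = 1, L = -5, M = 0, N = 0, assemble
  H = (EN − 2FM + GL) / (2(EG − F²)) = -1/10.
At (u, v) = (3*pi/4, 1/2): H = -1/10.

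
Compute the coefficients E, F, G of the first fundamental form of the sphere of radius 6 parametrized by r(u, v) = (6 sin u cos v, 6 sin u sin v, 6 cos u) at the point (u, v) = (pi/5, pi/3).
E = 36;  F = 0;  G = 45/2 - 9*sqrt(5)/2

Partials: r_u = (6*cos(u)*cos(v), 6*sin(v)*cos(u), -6*sin(u)), r_v = (-6*sin(u)*sin(v), 6*sin(u)*cos(v), 0). As functions of (u, v):
  E = r_u · r_u = 36,
  F = r_u · r_v = 0,
  G = r_v · r_v = 36*sin(u)^2.
Evaluating at (u, v) = (pi/5, pi/3): E = 36, F = 0, G = 45/2 - 9*sqrt(5)/2.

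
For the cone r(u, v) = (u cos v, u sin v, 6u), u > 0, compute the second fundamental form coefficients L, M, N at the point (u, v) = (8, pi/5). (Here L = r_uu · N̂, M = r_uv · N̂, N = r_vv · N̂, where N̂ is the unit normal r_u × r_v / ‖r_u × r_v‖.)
L = 0;  M = 0;  N = 48*sqrt(37)/37

Compute the unit normal N̂(u, v) = (-6*sqrt(37)*u*cos(v)/(37*Abs(u)), -6*sqrt(37)*u*sin(v)/(37*Abs(u)), sqrt(37)*u/(37*Abs(u))), and the second partials r_uu, r_uv, r_vv. Take dot products:
  L(u, v) = r_uu · N̂ = 0,
  M(u, v) = r_uv · N̂ = 0,
  N(u, v) = r_vv · N̂ = 6*sqrt(37)*u^2/(37*Abs(u)).
Evaluating at (u, v) = (8, pi/5):
  L = 0, M = 0, N = 48*sqrt(37)/37.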